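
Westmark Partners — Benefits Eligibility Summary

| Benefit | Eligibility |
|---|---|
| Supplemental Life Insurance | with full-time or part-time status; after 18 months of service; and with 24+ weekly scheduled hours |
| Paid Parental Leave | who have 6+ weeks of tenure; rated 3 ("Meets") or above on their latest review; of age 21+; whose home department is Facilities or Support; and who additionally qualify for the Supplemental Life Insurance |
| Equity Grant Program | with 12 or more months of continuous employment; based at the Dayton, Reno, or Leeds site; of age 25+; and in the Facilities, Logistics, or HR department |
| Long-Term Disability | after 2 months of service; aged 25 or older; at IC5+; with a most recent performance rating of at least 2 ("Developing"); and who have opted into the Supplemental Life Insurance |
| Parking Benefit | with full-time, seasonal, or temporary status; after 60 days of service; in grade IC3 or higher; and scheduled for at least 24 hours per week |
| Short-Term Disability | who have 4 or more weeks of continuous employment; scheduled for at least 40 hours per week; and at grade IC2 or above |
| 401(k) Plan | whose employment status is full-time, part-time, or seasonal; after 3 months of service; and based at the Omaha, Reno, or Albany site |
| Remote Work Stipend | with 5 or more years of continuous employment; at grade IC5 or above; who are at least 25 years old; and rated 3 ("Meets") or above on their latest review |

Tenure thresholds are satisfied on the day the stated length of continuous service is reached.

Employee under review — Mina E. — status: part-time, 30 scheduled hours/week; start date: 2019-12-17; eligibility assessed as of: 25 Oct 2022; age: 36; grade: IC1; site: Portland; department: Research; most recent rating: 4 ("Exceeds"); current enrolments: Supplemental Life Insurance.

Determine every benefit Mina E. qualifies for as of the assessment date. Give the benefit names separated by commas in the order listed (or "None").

Service from 2019-12-17 to 25 Oct 2022: 1043 days.
Supplemental Life Insurance — status part-time ✓; service 1043 days ≥ 18 months (≈540 days) ✓; 30 hrs/wk ≥ 24 ✓ → eligible.
Paid Parental Leave — service 1043 days ≥ 6 weeks (≈42 days) ✓; rating 4 ≥ 3 ✓; age 36 ≥ 21 ✓; dept Research ✗ → not eligible.
Equity Grant Program — service 1043 days ≥ 12 months (≈360 days) ✓; site Portland ✗ (not Dayton, Reno, or Leeds) → not eligible.
Long-Term Disability — service 1043 days ≥ 2 months (≈60 days) ✓; age 36 ≥ 25 ✓; grade IC1 < IC5 ✗ → not eligible.
Parking Benefit — status part-time ✗ (requires full-time, seasonal, or temporary) → not eligible.
Short-Term Disability — service 1043 days ≥ 4 weeks (≈28 days) ✓; 30 hrs/wk < 40 ✗ → not eligible.
401(k) Plan — status part-time ✓; service 1043 days ≥ 3 months (≈90 days) ✓; site Portland ✗ (not Omaha, Reno, or Albany) → not eligible.
Remote Work Stipend — service 1043 days < 5 years (≈1825 days) ✗ → not eligible.

Supplemental Life Insurance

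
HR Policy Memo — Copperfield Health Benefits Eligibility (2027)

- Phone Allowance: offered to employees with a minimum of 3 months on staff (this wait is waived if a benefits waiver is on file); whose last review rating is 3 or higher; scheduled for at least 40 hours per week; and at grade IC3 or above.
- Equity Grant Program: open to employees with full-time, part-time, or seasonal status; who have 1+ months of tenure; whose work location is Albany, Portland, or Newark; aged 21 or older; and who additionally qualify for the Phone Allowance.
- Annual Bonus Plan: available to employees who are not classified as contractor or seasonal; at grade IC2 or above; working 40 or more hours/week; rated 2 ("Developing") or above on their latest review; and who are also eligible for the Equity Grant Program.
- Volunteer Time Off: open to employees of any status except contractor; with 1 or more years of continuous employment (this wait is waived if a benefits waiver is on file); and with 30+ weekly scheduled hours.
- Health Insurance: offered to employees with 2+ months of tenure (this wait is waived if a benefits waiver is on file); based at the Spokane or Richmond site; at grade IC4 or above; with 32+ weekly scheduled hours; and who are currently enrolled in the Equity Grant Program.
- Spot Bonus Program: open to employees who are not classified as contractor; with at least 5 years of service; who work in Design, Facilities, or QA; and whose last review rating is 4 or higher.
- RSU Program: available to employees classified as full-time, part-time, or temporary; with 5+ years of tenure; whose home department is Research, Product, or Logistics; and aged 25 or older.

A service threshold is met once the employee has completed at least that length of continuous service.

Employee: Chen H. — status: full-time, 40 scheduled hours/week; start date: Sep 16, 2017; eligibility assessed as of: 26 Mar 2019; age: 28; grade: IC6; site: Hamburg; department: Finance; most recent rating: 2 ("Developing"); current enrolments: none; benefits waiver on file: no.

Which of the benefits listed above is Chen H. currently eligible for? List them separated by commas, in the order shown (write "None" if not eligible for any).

Volunteer Time Off

Service from Sep 16, 2017 to 26 Mar 2019: 556 days.
Phone Allowance — no waiver, service 556 days ≥ 3 months (≈90 days) ✓; rating 2 < 3 ✗ → not eligible.
Equity Grant Program — status full-time ✓; service 556 days ≥ 1 month (≈30 days) ✓; site Hamburg ✗ (not Albany, Portland, or Newark) → not eligible.
Annual Bonus Plan — status full-time ✓ (not excluded); grade IC6 ≥ IC2 ✓; 40 hrs/wk ≥ 40 ✓; rating 2 ≥ 2 ✓; not eligible for Equity Grant Program ✗ → not eligible.
Volunteer Time Off — status full-time ✓ (not excluded); no waiver, service 556 days ≥ 1 year (≈365 days) ✓; 40 hrs/wk ≥ 30 ✓ → eligible.
Health Insurance — no waiver, service 556 days ≥ 2 months (≈60 days) ✓; site Hamburg ✗ (not Spokane or Richmond) → not eligible.
Spot Bonus Program — status full-time ✓ (not excluded); service 556 days < 5 years (≈1825 days) ✗ → not eligible.
RSU Program — status full-time ✓; service 556 days < 5 years (≈1825 days) ✗ → not eligible.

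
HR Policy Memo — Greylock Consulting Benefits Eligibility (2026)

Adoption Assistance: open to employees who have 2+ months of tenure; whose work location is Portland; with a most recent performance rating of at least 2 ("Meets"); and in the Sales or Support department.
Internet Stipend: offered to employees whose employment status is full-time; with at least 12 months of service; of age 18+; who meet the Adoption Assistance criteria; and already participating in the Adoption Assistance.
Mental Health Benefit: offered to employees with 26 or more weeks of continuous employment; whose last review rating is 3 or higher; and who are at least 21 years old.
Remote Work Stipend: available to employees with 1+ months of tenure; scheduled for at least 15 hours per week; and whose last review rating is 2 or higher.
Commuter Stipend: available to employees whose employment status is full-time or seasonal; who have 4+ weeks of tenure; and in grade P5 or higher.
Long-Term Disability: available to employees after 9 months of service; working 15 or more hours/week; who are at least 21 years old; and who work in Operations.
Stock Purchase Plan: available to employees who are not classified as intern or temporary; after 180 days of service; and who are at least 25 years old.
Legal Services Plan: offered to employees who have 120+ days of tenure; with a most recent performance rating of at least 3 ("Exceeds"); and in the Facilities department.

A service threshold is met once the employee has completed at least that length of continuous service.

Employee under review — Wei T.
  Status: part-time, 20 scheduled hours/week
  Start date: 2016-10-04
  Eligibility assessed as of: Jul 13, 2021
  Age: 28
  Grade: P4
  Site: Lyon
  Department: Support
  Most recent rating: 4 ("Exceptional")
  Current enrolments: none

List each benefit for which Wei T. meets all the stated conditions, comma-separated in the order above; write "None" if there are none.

Service from 2016-10-04 to Jul 13, 2021: 1743 days.
Adoption Assistance — service 1743 days ≥ 2 months (≈60 days) ✓; site Lyon ✗ (not Portland) → not eligible.
Internet Stipend — status part-time ✗ (requires full-time) → not eligible.
Mental Health Benefit — service 1743 days ≥ 26 weeks (≈182 days) ✓; rating 4 ≥ 3 ✓; age 28 ≥ 21 ✓ → eligible.
Remote Work Stipend — service 1743 days ≥ 1 month (≈30 days) ✓; 20 hrs/wk ≥ 15 ✓; rating 4 ≥ 2 ✓ → eligible.
Commuter Stipend — status part-time ✗ (requires full-time or seasonal) → not eligible.
Long-Term Disability — service 1743 days ≥ 9 months (≈270 days) ✓; 20 hrs/wk ≥ 15 ✓; age 28 ≥ 21 ✓; dept Support ✗ → not eligible.
Stock Purchase Plan — status part-time ✓ (not excluded); service 1743 days ≥ 180 days ✓; age 28 ≥ 25 ✓ → eligible.
Legal Services Plan — service 1743 days ≥ 120 days ✓; rating 4 ≥ 3 ✓; dept Support ✗ → not eligible.

Mental Health Benefit, Remote Work Stipend, Stock Purchase Plan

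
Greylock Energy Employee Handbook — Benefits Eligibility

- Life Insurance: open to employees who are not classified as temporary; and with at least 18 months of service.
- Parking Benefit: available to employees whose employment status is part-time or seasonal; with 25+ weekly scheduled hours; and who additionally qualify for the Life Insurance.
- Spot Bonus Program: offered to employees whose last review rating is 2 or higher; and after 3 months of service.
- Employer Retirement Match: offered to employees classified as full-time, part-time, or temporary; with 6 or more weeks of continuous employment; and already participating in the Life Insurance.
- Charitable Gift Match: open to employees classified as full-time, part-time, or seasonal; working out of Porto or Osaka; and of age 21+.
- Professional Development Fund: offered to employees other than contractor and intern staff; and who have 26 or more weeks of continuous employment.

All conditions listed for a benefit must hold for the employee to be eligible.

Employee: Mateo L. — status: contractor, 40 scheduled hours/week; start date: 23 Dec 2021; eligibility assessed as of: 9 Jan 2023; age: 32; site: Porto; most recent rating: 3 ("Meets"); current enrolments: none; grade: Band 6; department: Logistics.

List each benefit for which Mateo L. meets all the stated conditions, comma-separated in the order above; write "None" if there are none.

Spot Bonus Program

Service from 23 Dec 2021 to 9 Jan 2023: 382 days.
Life Insurance — status contractor ✓ (not excluded); service 382 days < 18 months (≈540 days) ✗ → not eligible.
Parking Benefit — status contractor ✗ (requires part-time or seasonal) → not eligible.
Spot Bonus Program — rating 3 ≥ 2 ✓; service 382 days ≥ 3 months (≈90 days) ✓ → eligible.
Employer Retirement Match — status contractor ✗ (requires full-time, part-time, or temporary) → not eligible.
Charitable Gift Match — status contractor ✗ (requires full-time, part-time, or seasonal) → not eligible.
Professional Development Fund — status contractor ✗ (excluded) → not eligible.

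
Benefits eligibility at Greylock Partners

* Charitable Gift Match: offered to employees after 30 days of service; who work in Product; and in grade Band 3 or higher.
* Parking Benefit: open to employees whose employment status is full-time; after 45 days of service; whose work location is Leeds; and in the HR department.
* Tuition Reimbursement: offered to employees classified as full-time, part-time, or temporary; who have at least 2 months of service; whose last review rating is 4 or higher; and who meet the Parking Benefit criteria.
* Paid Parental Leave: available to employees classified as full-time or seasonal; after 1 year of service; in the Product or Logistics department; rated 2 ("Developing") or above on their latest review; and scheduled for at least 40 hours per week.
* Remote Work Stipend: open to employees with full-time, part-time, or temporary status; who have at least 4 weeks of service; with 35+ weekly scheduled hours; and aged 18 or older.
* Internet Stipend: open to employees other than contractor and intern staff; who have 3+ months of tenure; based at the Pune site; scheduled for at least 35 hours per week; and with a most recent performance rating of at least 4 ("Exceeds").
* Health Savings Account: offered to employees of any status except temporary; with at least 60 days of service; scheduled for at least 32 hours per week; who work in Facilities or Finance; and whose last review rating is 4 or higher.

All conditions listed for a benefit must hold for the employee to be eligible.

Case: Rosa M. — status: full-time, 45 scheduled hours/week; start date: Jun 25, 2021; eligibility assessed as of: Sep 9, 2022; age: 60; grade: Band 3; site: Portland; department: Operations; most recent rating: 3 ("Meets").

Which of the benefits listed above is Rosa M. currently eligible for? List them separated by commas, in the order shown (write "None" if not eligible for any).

Service from Jun 25, 2021 to Sep 9, 2022: 441 days.
Charitable Gift Match — service 441 days ≥ 30 days ✓; dept Operations ✗ → not eligible.
Parking Benefit — status full-time ✓; service 441 days ≥ 45 days ✓; site Portland ✗ (not Leeds) → not eligible.
Tuition Reimbursement — status full-time ✓; service 441 days ≥ 2 months (≈60 days) ✓; rating 3 < 4 ✗ → not eligible.
Paid Parental Leave — status full-time ✓; service 441 days ≥ 1 year (≈365 days) ✓; dept Operations ✗ → not eligible.
Remote Work Stipend — status full-time ✓; service 441 days ≥ 4 weeks (≈28 days) ✓; 45 hrs/wk ≥ 35 ✓; age 60 ≥ 18 ✓ → eligible.
Internet Stipend — status full-time ✓ (not excluded); service 441 days ≥ 3 months (≈90 days) ✓; site Portland ✗ (not Pune) → not eligible.
Health Savings Account — status full-time ✓ (not excluded); service 441 days ≥ 60 days ✓; 45 hrs/wk ≥ 32 ✓; dept Operations ✗ → not eligible.

Remote Work Stipend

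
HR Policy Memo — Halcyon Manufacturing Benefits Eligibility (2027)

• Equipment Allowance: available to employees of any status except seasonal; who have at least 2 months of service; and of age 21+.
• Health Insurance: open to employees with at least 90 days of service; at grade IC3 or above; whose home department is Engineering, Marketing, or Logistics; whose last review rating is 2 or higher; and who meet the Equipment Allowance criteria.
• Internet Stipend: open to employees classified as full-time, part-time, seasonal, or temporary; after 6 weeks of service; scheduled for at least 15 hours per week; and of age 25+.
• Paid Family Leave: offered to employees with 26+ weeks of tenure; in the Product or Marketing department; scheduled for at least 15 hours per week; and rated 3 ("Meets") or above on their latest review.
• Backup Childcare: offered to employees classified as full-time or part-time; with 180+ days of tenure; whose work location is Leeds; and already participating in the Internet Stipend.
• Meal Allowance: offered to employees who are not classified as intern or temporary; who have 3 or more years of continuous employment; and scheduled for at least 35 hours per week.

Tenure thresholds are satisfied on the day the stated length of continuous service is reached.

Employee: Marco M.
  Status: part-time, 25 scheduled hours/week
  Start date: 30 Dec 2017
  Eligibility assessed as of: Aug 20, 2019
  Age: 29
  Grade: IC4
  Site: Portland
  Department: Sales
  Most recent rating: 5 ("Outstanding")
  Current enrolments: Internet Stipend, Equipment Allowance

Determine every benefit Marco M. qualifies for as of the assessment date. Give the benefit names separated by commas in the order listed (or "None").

Equipment Allowance, Internet Stipend

Service from 30 Dec 2017 to Aug 20, 2019: 598 days.
Equipment Allowance — status part-time ✓ (not excluded); service 598 days ≥ 2 months (≈60 days) ✓; age 29 ≥ 21 ✓ → eligible.
Health Insurance — service 598 days ≥ 90 days ✓; grade IC4 ≥ IC3 ✓; dept Sales ✗ → not eligible.
Internet Stipend — status part-time ✓; service 598 days ≥ 6 weeks (≈42 days) ✓; 25 hrs/wk ≥ 15 ✓; age 29 ≥ 25 ✓ → eligible.
Paid Family Leave — service 598 days ≥ 26 weeks (≈182 days) ✓; dept Sales ✗ → not eligible.
Backup Childcare — status part-time ✓; service 598 days ≥ 180 days ✓; site Portland ✗ (not Leeds) → not eligible.
Meal Allowance — status part-time ✓ (not excluded); service 598 days < 3 years (≈1095 days) ✗ → not eligible.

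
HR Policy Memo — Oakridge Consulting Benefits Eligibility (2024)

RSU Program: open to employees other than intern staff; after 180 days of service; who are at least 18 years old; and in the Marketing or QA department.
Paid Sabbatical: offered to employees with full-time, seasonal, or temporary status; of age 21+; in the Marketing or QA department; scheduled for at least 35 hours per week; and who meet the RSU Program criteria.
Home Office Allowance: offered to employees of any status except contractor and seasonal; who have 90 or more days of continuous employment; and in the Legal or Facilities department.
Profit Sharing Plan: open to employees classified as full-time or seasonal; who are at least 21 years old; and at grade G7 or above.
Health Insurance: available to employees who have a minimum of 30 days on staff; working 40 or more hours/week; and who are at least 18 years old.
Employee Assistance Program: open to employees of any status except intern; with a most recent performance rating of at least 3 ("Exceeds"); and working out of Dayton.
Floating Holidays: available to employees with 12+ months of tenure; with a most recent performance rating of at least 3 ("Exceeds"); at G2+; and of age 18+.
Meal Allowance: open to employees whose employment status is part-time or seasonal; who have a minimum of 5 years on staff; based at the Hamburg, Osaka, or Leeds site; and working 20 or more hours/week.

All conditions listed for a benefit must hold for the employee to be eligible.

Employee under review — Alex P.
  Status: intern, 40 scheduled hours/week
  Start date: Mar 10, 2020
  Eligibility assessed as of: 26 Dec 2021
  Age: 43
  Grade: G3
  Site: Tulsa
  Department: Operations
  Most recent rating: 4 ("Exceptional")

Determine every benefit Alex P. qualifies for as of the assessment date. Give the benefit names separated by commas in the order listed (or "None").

Health Insurance, Floating Holidays

Service from Mar 10, 2020 to 26 Dec 2021: 656 days.
RSU Program — status intern ✗ (excluded) → not eligible.
Paid Sabbatical — status intern ✗ (requires full-time, seasonal, or temporary) → not eligible.
Home Office Allowance — status intern ✓ (not excluded); service 656 days ≥ 90 days ✓; dept Operations ✗ → not eligible.
Profit Sharing Plan — status intern ✗ (requires full-time or seasonal) → not eligible.
Health Insurance — service 656 days ≥ 30 days ✓; 40 hrs/wk ≥ 40 ✓; age 43 ≥ 18 ✓ → eligible.
Employee Assistance Program — status intern ✗ (excluded) → not eligible.
Floating Holidays — service 656 days ≥ 12 months (≈360 days) ✓; rating 4 ≥ 3 ✓; grade G3 ≥ G2 ✓; age 43 ≥ 18 ✓ → eligible.
Meal Allowance — status intern ✗ (requires part-time or seasonal) → not eligible.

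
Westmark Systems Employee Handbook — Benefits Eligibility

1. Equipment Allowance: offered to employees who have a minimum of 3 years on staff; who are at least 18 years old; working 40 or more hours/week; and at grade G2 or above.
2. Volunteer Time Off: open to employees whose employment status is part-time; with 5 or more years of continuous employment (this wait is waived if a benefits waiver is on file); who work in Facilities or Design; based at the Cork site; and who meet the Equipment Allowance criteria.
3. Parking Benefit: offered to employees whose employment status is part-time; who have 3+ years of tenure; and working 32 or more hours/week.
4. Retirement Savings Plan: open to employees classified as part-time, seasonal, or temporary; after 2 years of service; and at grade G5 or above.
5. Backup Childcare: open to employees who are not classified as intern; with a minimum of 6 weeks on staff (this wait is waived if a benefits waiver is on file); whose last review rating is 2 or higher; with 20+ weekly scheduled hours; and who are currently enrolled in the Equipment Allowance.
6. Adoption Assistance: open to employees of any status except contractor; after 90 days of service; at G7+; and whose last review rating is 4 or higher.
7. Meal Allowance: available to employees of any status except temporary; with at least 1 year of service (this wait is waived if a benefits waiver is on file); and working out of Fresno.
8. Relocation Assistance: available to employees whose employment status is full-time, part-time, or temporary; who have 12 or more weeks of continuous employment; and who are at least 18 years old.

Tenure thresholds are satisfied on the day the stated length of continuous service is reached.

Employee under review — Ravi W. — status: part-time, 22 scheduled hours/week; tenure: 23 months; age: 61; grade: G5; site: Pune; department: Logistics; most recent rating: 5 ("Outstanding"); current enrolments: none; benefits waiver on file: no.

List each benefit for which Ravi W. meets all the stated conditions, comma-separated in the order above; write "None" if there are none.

Relocation Assistance

Equipment Allowance — service 23 months < 3 years (≈1095 days) ✗ → not eligible.
Volunteer Time Off — status part-time ✓; no waiver, service 23 months < 5 years (≈1825 days) ✗ → not eligible.
Parking Benefit — status part-time ✓; service 23 months < 3 years (≈1095 days) ✗ → not eligible.
Retirement Savings Plan — status part-time ✓; service 23 months < 2 years (≈730 days) ✗ → not eligible.
Backup Childcare — status part-time ✓ (not excluded); no waiver, service 23 months ≥ 6 weeks (≈42 days) ✓; rating 5 ≥ 2 ✓; 22 hrs/wk ≥ 20 ✓; not enrolled in Equipment Allowance ✗ → not eligible.
Adoption Assistance — status part-time ✓ (not excluded); service 23 months ≥ 90 days ✓; grade G5 < G7 ✗ → not eligible.
Meal Allowance — status part-time ✓ (not excluded); no waiver, service 23 months ≥ 1 year (≈365 days) ✓; site Pune ✗ (not Fresno) → not eligible.
Relocation Assistance — status part-time ✓; service 23 months ≥ 12 weeks (≈84 days) ✓; age 61 ≥ 18 ✓ → eligible.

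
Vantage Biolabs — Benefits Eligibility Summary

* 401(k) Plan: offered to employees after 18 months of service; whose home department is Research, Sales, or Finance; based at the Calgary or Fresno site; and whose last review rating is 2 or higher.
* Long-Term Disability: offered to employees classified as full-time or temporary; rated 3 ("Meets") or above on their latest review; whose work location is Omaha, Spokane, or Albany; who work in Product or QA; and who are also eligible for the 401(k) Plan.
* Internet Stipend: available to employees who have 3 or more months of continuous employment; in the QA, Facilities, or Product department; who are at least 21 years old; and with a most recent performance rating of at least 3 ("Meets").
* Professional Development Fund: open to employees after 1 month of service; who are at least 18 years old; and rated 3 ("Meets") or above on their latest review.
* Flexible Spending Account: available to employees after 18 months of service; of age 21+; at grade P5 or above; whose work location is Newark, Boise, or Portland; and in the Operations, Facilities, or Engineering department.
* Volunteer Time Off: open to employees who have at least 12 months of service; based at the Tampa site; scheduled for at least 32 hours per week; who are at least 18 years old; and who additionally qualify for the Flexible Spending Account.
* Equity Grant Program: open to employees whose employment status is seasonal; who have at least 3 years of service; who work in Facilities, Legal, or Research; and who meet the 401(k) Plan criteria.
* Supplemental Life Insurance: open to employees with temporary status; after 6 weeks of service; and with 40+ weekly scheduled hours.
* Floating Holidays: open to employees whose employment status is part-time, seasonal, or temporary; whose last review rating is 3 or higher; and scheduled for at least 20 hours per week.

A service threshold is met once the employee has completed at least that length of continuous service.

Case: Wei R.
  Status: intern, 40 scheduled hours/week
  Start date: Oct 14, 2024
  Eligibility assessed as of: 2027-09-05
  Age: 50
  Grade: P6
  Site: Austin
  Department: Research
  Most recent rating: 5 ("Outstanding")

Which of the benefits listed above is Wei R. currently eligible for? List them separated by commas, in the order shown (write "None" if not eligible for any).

Service from Oct 14, 2024 to 2027-09-05: 1056 days.
401(k) Plan — service 1056 days ≥ 18 months (≈540 days) ✓; dept Research ✓; site Austin ✗ (not Calgary or Fresno) → not eligible.
Long-Term Disability — status intern ✗ (requires full-time or temporary) → not eligible.
Internet Stipend — service 1056 days ≥ 3 months (≈90 days) ✓; dept Research ✗ → not eligible.
Professional Development Fund — service 1056 days ≥ 1 month (≈30 days) ✓; age 50 ≥ 18 ✓; rating 5 ≥ 3 ✓ → eligible.
Flexible Spending Account — service 1056 days ≥ 18 months (≈540 days) ✓; age 50 ≥ 21 ✓; grade P6 ≥ P5 ✓; site Austin ✗ (not Newark, Boise, or Portland) → not eligible.
Volunteer Time Off — service 1056 days ≥ 12 months (≈360 days) ✓; site Austin ✗ (not Tampa) → not eligible.
Equity Grant Program — status intern ✗ (requires seasonal) → not eligible.
Supplemental Life Insurance — status intern ✗ (requires temporary) → not eligible.
Floating Holidays — status intern ✗ (requires part-time, seasonal, or temporary) → not eligible.

Professional Development Fund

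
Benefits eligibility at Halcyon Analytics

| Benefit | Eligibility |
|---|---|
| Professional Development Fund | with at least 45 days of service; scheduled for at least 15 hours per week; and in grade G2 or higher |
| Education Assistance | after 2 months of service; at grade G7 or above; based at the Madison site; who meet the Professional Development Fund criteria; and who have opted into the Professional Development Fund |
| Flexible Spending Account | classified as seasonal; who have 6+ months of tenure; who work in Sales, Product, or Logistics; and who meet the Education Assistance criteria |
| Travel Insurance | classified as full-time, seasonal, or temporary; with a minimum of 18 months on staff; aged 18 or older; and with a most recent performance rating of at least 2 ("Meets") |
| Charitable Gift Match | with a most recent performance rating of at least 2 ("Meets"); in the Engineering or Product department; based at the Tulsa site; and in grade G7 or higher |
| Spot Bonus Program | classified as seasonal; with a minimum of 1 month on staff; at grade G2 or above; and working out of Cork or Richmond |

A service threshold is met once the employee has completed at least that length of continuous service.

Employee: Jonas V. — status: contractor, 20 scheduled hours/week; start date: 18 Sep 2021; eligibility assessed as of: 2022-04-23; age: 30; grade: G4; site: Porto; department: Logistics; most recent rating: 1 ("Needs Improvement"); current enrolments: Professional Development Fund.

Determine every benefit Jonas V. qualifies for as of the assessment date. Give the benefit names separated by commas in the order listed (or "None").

Service from 18 Sep 2021 to 2022-04-23: 217 days.
Professional Development Fund — service 217 days ≥ 45 days ✓; 20 hrs/wk ≥ 15 ✓; grade G4 ≥ G2 ✓ → eligible.
Education Assistance — service 217 days ≥ 2 months (≈60 days) ✓; grade G4 < G7 ✗ → not eligible.
Flexible Spending Account — status contractor ✗ (requires seasonal) → not eligible.
Travel Insurance — status contractor ✗ (requires full-time, seasonal, or temporary) → not eligible.
Charitable Gift Match — rating 1 < 2 ✗ → not eligible.
Spot Bonus Program — status contractor ✗ (requires seasonal) → not eligible.

Professional Development Fund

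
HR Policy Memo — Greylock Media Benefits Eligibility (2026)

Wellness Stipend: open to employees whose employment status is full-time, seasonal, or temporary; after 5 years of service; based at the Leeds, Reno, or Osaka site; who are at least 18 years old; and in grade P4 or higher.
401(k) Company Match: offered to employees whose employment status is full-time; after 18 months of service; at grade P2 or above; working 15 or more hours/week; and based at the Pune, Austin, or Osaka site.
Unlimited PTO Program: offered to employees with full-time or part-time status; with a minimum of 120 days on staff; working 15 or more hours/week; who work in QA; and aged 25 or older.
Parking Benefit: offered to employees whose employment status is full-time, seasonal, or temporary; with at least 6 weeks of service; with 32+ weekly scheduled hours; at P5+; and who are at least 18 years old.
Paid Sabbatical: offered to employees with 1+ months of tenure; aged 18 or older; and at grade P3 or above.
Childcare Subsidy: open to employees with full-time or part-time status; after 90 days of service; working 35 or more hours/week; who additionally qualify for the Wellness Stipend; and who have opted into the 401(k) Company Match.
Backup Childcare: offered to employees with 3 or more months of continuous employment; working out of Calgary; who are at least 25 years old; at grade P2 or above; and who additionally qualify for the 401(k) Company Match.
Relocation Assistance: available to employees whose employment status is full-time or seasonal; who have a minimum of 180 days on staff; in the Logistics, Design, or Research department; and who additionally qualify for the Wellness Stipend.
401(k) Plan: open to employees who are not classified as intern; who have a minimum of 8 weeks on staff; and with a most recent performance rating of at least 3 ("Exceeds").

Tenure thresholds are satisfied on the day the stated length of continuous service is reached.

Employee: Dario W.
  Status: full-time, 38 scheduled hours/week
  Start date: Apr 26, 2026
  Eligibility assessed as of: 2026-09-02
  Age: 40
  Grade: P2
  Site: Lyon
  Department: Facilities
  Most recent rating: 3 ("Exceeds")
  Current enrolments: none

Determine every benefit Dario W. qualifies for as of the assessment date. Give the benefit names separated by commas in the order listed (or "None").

401(k) Plan

Service from Apr 26, 2026 to 2026-09-02: 129 days.
Wellness Stipend — status full-time ✓; service 129 days < 5 years (≈1825 days) ✗ → not eligible.
401(k) Company Match — status full-time ✓; service 129 days < 18 months (≈540 days) ✗ → not eligible.
Unlimited PTO Program — status full-time ✓; service 129 days ≥ 120 days ✓; 38 hrs/wk ≥ 15 ✓; dept Facilities ✗ → not eligible.
Parking Benefit — status full-time ✓; service 129 days ≥ 6 weeks (≈42 days) ✓; 38 hrs/wk ≥ 32 ✓; grade P2 < P5 ✗ → not eligible.
Paid Sabbatical — service 129 days ≥ 1 month (≈30 days) ✓; age 40 ≥ 18 ✓; grade P2 < P3 ✗ → not eligible.
Childcare Subsidy — status full-time ✓; service 129 days ≥ 90 days ✓; 38 hrs/wk ≥ 35 ✓; not eligible for Wellness Stipend ✗ → not eligible.
Backup Childcare — service 129 days ≥ 3 months (≈90 days) ✓; site Lyon ✗ (not Calgary) → not eligible.
Relocation Assistance — status full-time ✓; service 129 days < 180 days ✗ → not eligible.
401(k) Plan — status full-time ✓ (not excluded); service 129 days ≥ 8 weeks (≈56 days) ✓; rating 3 ≥ 3 ✓ → eligible.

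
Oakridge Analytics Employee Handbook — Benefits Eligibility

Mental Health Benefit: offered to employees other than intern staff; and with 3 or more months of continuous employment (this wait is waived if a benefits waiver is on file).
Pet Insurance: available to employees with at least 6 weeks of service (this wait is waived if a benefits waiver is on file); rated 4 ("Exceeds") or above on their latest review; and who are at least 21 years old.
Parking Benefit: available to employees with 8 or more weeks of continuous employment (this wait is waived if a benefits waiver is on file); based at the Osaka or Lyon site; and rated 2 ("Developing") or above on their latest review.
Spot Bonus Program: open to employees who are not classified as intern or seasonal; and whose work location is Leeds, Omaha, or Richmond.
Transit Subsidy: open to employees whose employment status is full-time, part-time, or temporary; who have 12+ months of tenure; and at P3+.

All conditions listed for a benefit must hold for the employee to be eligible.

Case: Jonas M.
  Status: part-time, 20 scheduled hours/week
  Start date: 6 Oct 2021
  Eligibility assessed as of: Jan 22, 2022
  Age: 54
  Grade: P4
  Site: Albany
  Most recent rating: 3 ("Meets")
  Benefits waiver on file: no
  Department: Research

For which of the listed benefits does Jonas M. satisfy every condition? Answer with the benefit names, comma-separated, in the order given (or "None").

Service from 6 Oct 2021 to Jan 22, 2022: 108 days.
Mental Health Benefit — status part-time ✓ (not excluded); no waiver, service 108 days ≥ 3 months (≈90 days) ✓ → eligible.
Pet Insurance — no waiver, service 108 days ≥ 6 weeks (≈42 days) ✓; rating 3 < 4 ✗ → not eligible.
Parking Benefit — no waiver, service 108 days ≥ 8 weeks (≈56 days) ✓; site Albany ✗ (not Osaka or Lyon) → not eligible.
Spot Bonus Program — status part-time ✓ (not excluded); site Albany ✗ (not Leeds, Omaha, or Richmond) → not eligible.
Transit Subsidy — status part-time ✓; service 108 days < 12 months (≈360 days) ✗ → not eligible.

Mental Health Benefit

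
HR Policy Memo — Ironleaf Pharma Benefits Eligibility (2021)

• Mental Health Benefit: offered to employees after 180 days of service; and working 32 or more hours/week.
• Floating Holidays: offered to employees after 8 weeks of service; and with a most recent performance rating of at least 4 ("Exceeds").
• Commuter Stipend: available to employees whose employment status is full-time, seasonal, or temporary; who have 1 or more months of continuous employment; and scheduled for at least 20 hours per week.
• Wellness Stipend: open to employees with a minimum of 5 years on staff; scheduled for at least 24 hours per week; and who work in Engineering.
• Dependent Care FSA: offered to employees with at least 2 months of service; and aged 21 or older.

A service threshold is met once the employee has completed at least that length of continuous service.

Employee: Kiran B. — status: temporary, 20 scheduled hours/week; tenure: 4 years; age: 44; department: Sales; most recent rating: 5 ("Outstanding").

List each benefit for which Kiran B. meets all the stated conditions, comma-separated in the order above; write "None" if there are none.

Mental Health Benefit — service 4 years ≥ 180 days ✓; 20 hrs/wk < 32 ✗ → not eligible.
Floating Holidays — service 4 years ≥ 8 weeks (≈56 days) ✓; rating 5 ≥ 4 ✓ → eligible.
Commuter Stipend — status temporary ✓; service 4 years ≥ 1 month (≈30 days) ✓; 20 hrs/wk ≥ 20 ✓ → eligible.
Wellness Stipend — service 4 years < 5 years ✗ → not eligible.
Dependent Care FSA — service 4 years ≥ 2 months (≈60 days) ✓; age 44 ≥ 21 ✓ → eligible.

Floating Holidays, Commuter Stipend, Dependent Care FSA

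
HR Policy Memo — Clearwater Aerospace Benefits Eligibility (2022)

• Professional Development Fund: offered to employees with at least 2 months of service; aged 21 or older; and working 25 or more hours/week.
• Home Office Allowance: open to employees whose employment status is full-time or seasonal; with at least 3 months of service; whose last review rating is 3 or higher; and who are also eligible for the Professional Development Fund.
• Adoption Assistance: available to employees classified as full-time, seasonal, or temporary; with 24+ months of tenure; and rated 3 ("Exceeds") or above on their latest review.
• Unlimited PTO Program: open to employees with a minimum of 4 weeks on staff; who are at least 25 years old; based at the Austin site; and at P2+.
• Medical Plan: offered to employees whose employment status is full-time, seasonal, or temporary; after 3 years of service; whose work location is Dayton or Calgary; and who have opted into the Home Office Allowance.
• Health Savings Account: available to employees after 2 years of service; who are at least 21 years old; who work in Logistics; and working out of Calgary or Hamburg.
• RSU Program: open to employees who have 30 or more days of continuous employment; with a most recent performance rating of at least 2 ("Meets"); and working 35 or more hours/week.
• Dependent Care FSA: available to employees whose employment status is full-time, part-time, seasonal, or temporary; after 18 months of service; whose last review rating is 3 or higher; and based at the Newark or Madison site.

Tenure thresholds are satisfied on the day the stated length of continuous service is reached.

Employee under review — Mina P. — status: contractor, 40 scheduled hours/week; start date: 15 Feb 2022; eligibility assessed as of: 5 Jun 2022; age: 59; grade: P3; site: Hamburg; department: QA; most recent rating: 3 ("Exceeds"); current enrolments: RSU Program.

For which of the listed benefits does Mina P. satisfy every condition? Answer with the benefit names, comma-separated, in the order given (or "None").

Service from 15 Feb 2022 to 5 Jun 2022: 110 days.
Professional Development Fund — service 110 days ≥ 2 months (≈60 days) ✓; age 59 ≥ 21 ✓; 40 hrs/wk ≥ 25 ✓ → eligible.
Home Office Allowance — status contractor ✗ (requires full-time or seasonal) → not eligible.
Adoption Assistance — status contractor ✗ (requires full-time, seasonal, or temporary) → not eligible.
Unlimited PTO Program — service 110 days ≥ 4 weeks (≈28 days) ✓; age 59 ≥ 25 ✓; site Hamburg ✗ (not Austin) → not eligible.
Medical Plan — status contractor ✗ (requires full-time, seasonal, or temporary) → not eligible.
Health Savings Account — service 110 days < 2 years (≈730 days) ✗ → not eligible.
RSU Program — service 110 days ≥ 30 days ✓; rating 3 ≥ 2 ✓; 40 hrs/wk ≥ 35 ✓ → eligible.
Dependent Care FSA — status contractor ✗ (requires full-time, part-time, seasonal, or temporary) → not eligible.

Professional Development Fund, RSU Program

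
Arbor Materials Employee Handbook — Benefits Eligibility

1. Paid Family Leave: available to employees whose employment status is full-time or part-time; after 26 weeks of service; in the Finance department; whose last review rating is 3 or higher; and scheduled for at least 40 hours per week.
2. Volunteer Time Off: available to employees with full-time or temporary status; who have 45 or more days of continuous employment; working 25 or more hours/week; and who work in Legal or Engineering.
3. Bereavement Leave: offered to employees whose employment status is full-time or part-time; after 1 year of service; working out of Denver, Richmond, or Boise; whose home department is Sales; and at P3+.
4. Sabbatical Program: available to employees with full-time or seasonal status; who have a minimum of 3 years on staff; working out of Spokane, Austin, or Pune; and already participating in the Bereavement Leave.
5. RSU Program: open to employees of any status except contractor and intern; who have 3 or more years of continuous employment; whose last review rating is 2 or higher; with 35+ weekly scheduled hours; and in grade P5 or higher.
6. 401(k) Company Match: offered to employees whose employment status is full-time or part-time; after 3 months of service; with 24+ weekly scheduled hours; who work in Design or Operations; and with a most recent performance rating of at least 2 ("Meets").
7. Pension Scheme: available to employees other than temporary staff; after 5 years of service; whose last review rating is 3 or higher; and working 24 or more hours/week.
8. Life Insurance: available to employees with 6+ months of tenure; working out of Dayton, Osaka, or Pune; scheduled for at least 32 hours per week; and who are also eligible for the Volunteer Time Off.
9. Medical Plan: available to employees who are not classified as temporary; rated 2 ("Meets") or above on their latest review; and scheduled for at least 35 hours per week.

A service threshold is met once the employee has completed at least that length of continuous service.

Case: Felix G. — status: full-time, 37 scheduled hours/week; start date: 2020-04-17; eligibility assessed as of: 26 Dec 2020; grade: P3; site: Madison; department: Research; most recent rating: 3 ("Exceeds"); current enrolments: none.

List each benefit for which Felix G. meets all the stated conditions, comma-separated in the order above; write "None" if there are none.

Medical Plan

Service from 2020-04-17 to 26 Dec 2020: 253 days.
Paid Family Leave — status full-time ✓; service 253 days ≥ 26 weeks (≈182 days) ✓; dept Research ✗ → not eligible.
Volunteer Time Off — status full-time ✓; service 253 days ≥ 45 days ✓; 37 hrs/wk ≥ 25 ✓; dept Research ✗ → not eligible.
Bereavement Leave — status full-time ✓; service 253 days < 1 year (≈365 days) ✗ → not eligible.
Sabbatical Program — status full-time ✓; service 253 days < 3 years (≈1095 days) ✗ → not eligible.
RSU Program — status full-time ✓ (not excluded); service 253 days < 3 years (≈1095 days) ✗ → not eligible.
401(k) Company Match — status full-time ✓; service 253 days ≥ 3 months (≈90 days) ✓; 37 hrs/wk ≥ 24 ✓; dept Research ✗ → not eligible.
Pension Scheme — status full-time ✓ (not excluded); service 253 days < 5 years (≈1825 days) ✗ → not eligible.
Life Insurance — service 253 days ≥ 6 months (≈180 days) ✓; site Madison ✗ (not Dayton, Osaka, or Pune) → not eligible.
Medical Plan — status full-time ✓ (not excluded); rating 3 ≥ 2 ✓; 37 hrs/wk ≥ 35 ✓ → eligible.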